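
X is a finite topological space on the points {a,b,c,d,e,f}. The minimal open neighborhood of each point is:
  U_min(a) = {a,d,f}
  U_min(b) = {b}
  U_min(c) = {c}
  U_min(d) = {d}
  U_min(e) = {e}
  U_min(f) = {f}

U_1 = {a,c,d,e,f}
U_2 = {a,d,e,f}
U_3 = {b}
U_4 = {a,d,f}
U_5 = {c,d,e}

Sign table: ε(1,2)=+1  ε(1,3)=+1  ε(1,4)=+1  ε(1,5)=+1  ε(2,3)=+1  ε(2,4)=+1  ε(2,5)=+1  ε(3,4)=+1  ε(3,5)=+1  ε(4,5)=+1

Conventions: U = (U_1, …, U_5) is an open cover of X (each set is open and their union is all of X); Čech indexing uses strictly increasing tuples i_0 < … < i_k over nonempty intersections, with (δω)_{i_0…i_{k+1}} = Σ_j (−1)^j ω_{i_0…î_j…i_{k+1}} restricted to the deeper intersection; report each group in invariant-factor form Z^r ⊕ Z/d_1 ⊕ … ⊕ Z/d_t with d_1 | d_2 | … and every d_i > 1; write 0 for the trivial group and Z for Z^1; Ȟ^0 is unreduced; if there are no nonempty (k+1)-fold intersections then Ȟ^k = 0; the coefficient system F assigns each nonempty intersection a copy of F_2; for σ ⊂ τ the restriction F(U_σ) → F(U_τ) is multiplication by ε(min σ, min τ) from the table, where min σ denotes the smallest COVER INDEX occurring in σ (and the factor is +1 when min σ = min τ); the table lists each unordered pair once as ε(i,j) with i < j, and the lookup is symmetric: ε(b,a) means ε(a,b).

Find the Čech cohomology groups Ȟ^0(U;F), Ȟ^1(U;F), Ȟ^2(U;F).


nerve simplices:
  U12={a,d,e,f} U14={a,d,f} U15={c,d,e} U24={a,d,f} U25={d,e} U45={d}
  U124={a,d,f} U125={d,e} U145={d} U245={d}
  U1245={d}
C dims 5,6,4,1; δ0: rk_F2 3; δ1: rk_F2 3; δ2: rk_F2 1
degree 0: 5−3−0 = 2 → Ȟ^0 ≅ Z/2 ⊕ Z/2
degree 1: 6−3−3 = 0 → Ȟ^1 ≅ 0
degree 2: 4−1−3 = 0 → Ȟ^2 ≅ 0

Ȟ^0 ≅ Z/2 ⊕ Z/2,  Ȟ^1 ≅ 0,  Ȟ^2 ≅ 0


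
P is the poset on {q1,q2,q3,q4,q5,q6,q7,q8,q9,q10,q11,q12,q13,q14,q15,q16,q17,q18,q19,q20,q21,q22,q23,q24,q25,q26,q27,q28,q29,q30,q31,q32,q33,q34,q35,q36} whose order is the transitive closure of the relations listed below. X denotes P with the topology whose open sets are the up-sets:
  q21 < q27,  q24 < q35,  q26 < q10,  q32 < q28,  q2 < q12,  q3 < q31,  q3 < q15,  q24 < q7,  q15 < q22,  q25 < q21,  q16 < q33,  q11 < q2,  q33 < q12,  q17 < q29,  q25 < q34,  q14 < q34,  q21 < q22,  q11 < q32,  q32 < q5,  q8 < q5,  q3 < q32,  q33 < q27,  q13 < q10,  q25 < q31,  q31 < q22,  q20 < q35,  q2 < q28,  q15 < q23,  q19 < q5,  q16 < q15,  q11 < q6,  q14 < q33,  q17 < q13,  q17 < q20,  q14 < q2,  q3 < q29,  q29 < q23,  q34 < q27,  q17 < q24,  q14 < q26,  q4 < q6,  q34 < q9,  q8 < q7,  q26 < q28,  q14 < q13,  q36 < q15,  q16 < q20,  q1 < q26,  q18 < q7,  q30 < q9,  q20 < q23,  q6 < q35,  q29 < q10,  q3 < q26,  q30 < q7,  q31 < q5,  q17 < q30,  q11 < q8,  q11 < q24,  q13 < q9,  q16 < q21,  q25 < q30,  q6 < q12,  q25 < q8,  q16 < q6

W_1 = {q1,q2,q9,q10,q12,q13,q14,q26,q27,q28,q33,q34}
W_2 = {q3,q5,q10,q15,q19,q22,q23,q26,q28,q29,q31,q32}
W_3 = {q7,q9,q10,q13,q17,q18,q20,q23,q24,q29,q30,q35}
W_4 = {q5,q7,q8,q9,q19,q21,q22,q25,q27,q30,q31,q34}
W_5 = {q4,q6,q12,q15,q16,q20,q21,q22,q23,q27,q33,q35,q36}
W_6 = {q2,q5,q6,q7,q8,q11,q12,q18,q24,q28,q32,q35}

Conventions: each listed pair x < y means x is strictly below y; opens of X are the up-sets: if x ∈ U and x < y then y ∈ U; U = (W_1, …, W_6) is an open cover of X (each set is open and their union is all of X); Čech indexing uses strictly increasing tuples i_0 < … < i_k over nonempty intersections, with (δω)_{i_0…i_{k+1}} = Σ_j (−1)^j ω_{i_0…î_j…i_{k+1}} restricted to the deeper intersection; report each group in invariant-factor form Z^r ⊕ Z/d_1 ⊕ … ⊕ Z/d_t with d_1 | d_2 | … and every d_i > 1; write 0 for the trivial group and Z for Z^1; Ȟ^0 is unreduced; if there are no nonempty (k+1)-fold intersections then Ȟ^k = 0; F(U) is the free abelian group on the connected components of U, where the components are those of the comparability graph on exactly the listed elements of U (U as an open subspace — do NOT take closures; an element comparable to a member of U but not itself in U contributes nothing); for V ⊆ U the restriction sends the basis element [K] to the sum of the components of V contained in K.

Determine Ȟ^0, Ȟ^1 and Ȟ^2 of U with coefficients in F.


Ȟ^0 ≅ Z; Ȟ^1 ≅ 0; Ȟ^2 ≅ Z/2

cover nerve:
  W12={q10,q26,q28} W13={q9,q10,q13} W14={q9,q27,q34} W15={q12,q27,q33} W16={q2,q12,q28} W23={q10,q23,q29} W24={q5,q19,q22,q31} W25={q15,q22,q23} W26={q5,q28,q32} W34={q7,q9,q30} W35={q20,q23,q35} W36={q7,q18,q24,q35} W45={q21,q22,q27} W46={q5,q7,q8} W56={q6,q12,q35}
  W123={q10} W126={q28} W134={q9} W145={q27} W156={q12} W235={q23} W245={q22} W246={q5} W346={q7} W356={q35}
components per intersection:
  W1: {q1,q2,q9,q10,q12,q13,q14,q26,q27,q28,q33,q34}
  W2: {q3,q5,q10,q15,q19,q22,q23,q26,q28,q29,q31,q32}
  W3: {q7,q9,q10,q13,q17,q18,q20,q23,q24,q29,q30,q35}
  W4: {q5,q7,q8,q9,q19,q21,q22,q25,q27,q30,q31,q34}
  W5: {q4,q6,q12,q15,q16,q20,q21,q22,q23,q27,q33,q35,q36}
  W6: {q2,q5,q6,q7,q8,q11,q12,q18,q24,q28,q32,q35}
  W12: {q10,q26,q28}
  W13: {q9,q10,q13}
  W14: {q9,q27,q34}
  W15: {q12,q27,q33}
  W16: {q2,q12,q28}
  W23: {q10,q23,q29}
  W24: {q5,q19,q22,q31}
  W25: {q15,q22,q23}
  W26: {q5,q28,q32}
  W34: {q7,q9,q30}
  W35: {q20,q23,q35}
  W36: {q7,q18,q24,q35}
  W45: {q21,q22,q27}
  W46: {q5,q7,q8}
  W56: {q6,q12,q35}
  W123: {q10}
  W126: {q28}
  W134: {q9}
  W145: {q27}
  W156: {q12}
  W235: {q23}
  W245: {q22}
  W246: {q5}
  W346: {q7}
  W356: {q35}
C dims 6,15,10; δ0: rk 5, SNF 1^5; δ1: rk 10, SNF 1^9·2
Ȟ^0: (6−5)−0=1 ⇒ Z
Ȟ^1: (15−10)−5=0 ⇒ 0
Ȟ^2: (10−0)−10=0 plus torsion [2] ⇒ Z/2


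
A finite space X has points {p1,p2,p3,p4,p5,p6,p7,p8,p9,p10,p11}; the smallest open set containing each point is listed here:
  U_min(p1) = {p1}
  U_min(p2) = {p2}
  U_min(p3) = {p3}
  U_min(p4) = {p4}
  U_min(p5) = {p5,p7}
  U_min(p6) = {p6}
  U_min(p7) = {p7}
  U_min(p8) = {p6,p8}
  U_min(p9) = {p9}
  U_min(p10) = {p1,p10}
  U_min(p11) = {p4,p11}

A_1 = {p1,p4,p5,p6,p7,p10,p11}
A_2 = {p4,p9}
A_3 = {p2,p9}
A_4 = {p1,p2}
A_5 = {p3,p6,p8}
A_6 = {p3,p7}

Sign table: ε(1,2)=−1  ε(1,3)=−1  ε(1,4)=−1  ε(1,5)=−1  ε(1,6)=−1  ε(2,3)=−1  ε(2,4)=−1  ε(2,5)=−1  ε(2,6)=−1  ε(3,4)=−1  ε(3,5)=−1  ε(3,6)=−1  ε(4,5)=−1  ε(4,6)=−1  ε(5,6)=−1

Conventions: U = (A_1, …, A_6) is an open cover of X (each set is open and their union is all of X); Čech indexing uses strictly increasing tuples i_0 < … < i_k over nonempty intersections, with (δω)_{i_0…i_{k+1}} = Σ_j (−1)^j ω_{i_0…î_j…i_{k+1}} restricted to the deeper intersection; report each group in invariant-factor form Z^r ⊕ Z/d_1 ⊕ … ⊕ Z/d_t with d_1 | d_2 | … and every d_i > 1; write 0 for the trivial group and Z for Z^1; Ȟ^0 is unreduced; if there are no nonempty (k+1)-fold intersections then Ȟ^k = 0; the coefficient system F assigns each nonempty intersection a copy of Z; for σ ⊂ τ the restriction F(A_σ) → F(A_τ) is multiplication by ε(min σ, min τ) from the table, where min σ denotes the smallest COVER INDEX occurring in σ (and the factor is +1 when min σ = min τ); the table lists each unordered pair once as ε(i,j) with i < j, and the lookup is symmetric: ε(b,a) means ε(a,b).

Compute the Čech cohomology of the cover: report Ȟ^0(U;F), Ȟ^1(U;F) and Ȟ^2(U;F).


cover nerve:
  A12={p4} A14={p1} A15={p6} A16={p7} A23={p9} A34={p2} A56={p3}
C dims 6,7; δ0: rk 6, SNF 1^5·2
Ȟ^0: (6−6)−0=0 ⇒ 0
Ȟ^1: (7−0)−6=1 plus torsion [2] ⇒ Z ⊕ Z/2
Ȟ^2: (0−0)−0=0 ⇒ 0

Ȟ^0 ≅ 0; Ȟ^1 ≅ Z ⊕ Z/2; Ȟ^2 ≅ 0


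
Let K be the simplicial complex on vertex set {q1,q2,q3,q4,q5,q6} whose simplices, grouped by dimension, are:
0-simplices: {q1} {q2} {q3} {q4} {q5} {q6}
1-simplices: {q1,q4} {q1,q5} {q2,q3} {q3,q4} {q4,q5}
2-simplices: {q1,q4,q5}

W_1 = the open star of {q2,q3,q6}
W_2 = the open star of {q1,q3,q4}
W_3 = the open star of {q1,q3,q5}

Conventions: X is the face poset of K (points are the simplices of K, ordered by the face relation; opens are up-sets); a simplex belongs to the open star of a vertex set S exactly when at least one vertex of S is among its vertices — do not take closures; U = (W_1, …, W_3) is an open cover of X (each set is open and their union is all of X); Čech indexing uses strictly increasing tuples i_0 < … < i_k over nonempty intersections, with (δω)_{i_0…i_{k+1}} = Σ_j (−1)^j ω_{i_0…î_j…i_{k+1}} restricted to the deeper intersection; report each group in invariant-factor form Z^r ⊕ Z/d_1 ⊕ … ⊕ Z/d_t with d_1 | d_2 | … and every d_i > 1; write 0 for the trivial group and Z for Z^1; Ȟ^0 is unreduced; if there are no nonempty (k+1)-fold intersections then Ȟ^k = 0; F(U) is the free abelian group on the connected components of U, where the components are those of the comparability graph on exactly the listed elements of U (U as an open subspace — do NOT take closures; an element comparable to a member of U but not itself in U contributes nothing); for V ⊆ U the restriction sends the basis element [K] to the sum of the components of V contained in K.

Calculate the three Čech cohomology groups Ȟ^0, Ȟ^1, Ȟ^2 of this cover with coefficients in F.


intersection data:
  W1={{q2},{q3},{q6},{q2,q3},{q3,q4}} W2={{q1},{q3},{q4},{q1,q4},{q1,q5},{q2,q3},{q3,q4},{q4,q5},{q1,q4,q5}} W3={{q1},{q3},{q5},{q1,q4},{q1,q5},{q2,q3},{q3,q4},{q4,q5},{q1,q4,q5}}
  W12={{q3},{q2,q3},{q3,q4}} W13={{q3},{q2,q3},{q3,q4}} W23={{q1},{q3},{q1,q4},{q1,q5},{q2,q3},{q3,q4},{q4,q5},{q1,q4,q5}}
  W123={{q3},{q2,q3},{q3,q4}}
components per intersection:
  W1: {{q2},{q3},{q2,q3},{q3,q4}} {{q6}}
  W2: {{q1},{q3},{q4},{q1,q4},{q1,q5},{q2,q3},{q3,q4},{q4,q5},{q1,q4,q5}}
  W3: {{q1},{q5},{q1,q4},{q1,q5},{q4,q5},{q1,q4,q5}} {{q3},{q2,q3},{q3,q4}}
  W12: {{q3},{q2,q3},{q3,q4}}
  W13: {{q3},{q2,q3},{q3,q4}}
  W23: {{q1},{q1,q4},{q1,q5},{q4,q5},{q1,q4,q5}} {{q3},{q2,q3},{q3,q4}}
  W123: {{q3},{q2,q3},{q3,q4}}
C dims 5,4,1; δ0: rk 3, SNF 1^3; δ1: rk 1, SNF 1^1
Ȟ^0 = (5 − 3) − 0 = 2, so Ȟ^0 ≅ Z^2
Ȟ^1 = (4 − 1) − 3 = 0, so Ȟ^1 ≅ 0
Ȟ^2 = (1 − 0) − 1 = 0, so Ȟ^2 ≅ 0

Ȟ^0(U;F) ≅ Z^2, Ȟ^1(U;F) ≅ 0, Ȟ^2(U;F) ≅ 0


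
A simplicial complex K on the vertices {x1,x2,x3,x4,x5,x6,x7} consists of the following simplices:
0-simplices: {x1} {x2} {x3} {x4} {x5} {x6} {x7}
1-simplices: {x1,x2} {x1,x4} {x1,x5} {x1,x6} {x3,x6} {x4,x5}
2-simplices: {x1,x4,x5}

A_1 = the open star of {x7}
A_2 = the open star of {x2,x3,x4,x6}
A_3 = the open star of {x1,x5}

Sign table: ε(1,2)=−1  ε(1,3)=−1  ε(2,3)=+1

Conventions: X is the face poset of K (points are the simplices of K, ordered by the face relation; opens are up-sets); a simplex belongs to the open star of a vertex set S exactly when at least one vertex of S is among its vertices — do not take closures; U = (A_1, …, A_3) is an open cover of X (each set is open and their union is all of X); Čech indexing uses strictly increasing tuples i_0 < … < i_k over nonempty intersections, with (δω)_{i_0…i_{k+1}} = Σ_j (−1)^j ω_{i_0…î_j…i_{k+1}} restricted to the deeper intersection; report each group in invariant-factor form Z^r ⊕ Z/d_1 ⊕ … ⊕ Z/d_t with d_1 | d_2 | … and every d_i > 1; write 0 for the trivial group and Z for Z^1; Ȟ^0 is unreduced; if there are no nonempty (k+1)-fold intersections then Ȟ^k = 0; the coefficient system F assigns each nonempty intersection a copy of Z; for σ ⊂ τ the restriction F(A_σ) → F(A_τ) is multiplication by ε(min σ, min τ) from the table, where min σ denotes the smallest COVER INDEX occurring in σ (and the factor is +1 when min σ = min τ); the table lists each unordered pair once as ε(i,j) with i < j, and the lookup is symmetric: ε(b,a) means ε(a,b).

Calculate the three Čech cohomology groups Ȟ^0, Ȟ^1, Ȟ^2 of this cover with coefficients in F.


Ȟ^0 = Z^2, Ȟ^1 = 0, Ȟ^2 = 0

nerve simplices:
  A1={{x7}} A2={{x2},{x3},{x4},{x6},{x1,x2},{x1,x4},{x1,x6},{x3,x6},{x4,x5},{x1,x4,x5}} A3={{x1},{x5},{x1,x2},{x1,x4},{x1,x5},{x1,x6},{x4,x5},{x1,x4,x5}}
  A23={{x1,x2},{x1,x4},{x1,x6},{x4,x5},{x1,x4,x5}}
C dims 3,1; δ0: rk 1, SNF 1^1
degree 0: 3−1−0 = 2 → Ȟ^0 ≅ Z^2
degree 1: 1−0−1 = 0 → Ȟ^1 ≅ 0
degree 2: 0−0−0 = 0 → Ȟ^2 ≅ 0


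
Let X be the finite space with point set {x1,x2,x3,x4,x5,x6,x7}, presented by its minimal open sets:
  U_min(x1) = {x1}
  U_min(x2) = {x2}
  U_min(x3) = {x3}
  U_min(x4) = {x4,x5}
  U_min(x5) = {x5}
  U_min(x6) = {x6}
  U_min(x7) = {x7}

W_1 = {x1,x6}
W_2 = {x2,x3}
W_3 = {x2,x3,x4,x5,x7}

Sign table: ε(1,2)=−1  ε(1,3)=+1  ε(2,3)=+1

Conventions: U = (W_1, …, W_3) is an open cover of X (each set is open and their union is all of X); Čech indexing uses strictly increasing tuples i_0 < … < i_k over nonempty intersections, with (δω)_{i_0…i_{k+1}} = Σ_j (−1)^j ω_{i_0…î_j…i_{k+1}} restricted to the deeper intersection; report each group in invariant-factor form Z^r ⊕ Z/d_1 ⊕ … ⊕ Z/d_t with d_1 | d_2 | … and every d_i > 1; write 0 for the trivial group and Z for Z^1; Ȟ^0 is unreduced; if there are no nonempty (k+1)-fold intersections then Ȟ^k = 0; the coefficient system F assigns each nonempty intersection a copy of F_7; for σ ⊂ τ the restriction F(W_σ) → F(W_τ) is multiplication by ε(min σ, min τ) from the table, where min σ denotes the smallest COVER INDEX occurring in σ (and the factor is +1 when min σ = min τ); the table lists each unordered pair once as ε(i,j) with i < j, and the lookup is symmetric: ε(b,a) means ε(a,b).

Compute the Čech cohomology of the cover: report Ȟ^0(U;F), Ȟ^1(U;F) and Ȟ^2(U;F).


intersection data:
  W23={x2,x3}
C dims 3,1; δ0: rk_F7 1
Ȟ^0 = (3 − 1) − 0 = 2, so Ȟ^0 ≅ Z/7 ⊕ Z/7
Ȟ^1 = (1 − 0) − 1 = 0, so Ȟ^1 ≅ 0
Ȟ^2 = (0 − 0) − 0 = 0, so Ȟ^2 ≅ 0

Ȟ^0 = Z/7 ⊕ Z/7,  Ȟ^1 = 0,  Ȟ^2 = 0


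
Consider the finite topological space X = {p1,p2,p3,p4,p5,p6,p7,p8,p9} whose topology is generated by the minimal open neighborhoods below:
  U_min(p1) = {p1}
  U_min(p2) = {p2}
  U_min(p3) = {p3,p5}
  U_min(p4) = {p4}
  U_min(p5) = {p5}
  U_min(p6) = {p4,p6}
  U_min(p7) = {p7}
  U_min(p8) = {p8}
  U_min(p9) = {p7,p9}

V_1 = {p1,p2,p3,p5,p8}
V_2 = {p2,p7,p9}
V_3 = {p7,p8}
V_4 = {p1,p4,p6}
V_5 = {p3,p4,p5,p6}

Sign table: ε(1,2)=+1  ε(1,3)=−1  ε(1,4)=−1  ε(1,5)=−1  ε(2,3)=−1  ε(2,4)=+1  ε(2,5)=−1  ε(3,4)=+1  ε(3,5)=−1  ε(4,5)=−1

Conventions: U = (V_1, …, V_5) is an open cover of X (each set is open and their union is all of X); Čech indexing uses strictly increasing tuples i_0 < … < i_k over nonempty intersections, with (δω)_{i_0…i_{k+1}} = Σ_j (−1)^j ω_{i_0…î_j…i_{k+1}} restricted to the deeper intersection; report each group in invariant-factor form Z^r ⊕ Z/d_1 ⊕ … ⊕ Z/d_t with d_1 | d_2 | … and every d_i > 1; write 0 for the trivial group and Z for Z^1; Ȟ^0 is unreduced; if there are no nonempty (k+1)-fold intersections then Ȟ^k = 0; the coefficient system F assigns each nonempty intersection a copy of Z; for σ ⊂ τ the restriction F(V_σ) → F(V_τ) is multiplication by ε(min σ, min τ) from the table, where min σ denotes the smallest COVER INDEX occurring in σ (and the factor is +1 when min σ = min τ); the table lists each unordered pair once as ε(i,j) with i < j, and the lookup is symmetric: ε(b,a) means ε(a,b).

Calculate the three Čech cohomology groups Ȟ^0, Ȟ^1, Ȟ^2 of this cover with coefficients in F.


Ȟ^0 = 0; Ȟ^1 = Z ⊕ Z/2; Ȟ^2 = 0

nerve simplices:
  V12={p2} V13={p8} V14={p1} V15={p3,p5} V23={p7} V45={p4,p6}
C dims 5,6; δ0: rk 5, SNF 1^4·2
degree 0: 5−5−0 = 0 → Ȟ^0 ≅ 0
degree 1: 6−0−5 = 1 plus torsion [2] → Ȟ^1 ≅ Z ⊕ Z/2
degree 2: 0−0−0 = 0 → Ȟ^2 ≅ 0


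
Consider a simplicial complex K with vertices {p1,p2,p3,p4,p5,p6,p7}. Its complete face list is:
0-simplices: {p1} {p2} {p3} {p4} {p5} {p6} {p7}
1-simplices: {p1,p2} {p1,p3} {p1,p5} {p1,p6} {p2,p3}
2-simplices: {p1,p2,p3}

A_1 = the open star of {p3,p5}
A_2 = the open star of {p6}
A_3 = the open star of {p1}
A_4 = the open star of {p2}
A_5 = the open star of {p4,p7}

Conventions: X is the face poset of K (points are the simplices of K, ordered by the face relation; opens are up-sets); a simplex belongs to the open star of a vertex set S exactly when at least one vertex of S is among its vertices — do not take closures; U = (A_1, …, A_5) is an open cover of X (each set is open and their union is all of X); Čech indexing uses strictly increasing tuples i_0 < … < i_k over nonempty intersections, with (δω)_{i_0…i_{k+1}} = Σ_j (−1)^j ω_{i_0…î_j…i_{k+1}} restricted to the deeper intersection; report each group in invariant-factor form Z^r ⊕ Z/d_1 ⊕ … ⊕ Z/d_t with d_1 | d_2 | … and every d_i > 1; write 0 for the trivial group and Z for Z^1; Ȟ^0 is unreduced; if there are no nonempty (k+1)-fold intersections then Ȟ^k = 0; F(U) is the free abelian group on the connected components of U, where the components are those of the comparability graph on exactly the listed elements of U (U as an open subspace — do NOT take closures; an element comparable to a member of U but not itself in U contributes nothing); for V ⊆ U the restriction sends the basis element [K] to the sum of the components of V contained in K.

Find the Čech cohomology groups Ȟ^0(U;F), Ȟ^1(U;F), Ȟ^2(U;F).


Ȟ^0(U;F) ≅ Z^3, Ȟ^1(U;F) ≅ 0, Ȟ^2(U;F) ≅ 0

nerve of the cover:
  A1={{p3},{p5},{p1,p3},{p1,p5},{p2,p3},{p1,p2,p3}} A2={{p6},{p1,p6}} A3={{p1},{p1,p2},{p1,p3},{p1,p5},{p1,p6},{p1,p2,p3}} A4={{p2},{p1,p2},{p2,p3},{p1,p2,p3}} A5={{p4},{p7}}
  A13={{p1,p3},{p1,p5},{p1,p2,p3}} A14={{p2,p3},{p1,p2,p3}} A23={{p1,p6}} A34={{p1,p2},{p1,p2,p3}}
  A134={{p1,p2,p3}}
components per intersection:
  A1: {{p3},{p1,p3},{p2,p3},{p1,p2,p3}} {{p5},{p1,p5}}
  A2: {{p6},{p1,p6}}
  A3: {{p1},{p1,p2},{p1,p3},{p1,p5},{p1,p6},{p1,p2,p3}}
  A4: {{p2},{p1,p2},{p2,p3},{p1,p2,p3}}
  A5: {{p4}} {{p7}}
  A13: {{p1,p3},{p1,p2,p3}} {{p1,p5}}
  A14: {{p2,p3},{p1,p2,p3}}
  A23: {{p1,p6}}
  A34: {{p1,p2},{p1,p2,p3}}
  A134: {{p1,p2,p3}}
C dims 7,5,1; δ0: rk 4, SNF 1^4; δ1: rk 1, SNF 1^1
Ȟ^0 = (7 − 4) − 0 = 3, so Ȟ^0 ≅ Z^3
Ȟ^1 = (5 − 1) − 4 = 0, so Ȟ^1 ≅ 0
Ȟ^2 = (1 − 0) − 1 = 0, so Ȟ^2 ≅ 0


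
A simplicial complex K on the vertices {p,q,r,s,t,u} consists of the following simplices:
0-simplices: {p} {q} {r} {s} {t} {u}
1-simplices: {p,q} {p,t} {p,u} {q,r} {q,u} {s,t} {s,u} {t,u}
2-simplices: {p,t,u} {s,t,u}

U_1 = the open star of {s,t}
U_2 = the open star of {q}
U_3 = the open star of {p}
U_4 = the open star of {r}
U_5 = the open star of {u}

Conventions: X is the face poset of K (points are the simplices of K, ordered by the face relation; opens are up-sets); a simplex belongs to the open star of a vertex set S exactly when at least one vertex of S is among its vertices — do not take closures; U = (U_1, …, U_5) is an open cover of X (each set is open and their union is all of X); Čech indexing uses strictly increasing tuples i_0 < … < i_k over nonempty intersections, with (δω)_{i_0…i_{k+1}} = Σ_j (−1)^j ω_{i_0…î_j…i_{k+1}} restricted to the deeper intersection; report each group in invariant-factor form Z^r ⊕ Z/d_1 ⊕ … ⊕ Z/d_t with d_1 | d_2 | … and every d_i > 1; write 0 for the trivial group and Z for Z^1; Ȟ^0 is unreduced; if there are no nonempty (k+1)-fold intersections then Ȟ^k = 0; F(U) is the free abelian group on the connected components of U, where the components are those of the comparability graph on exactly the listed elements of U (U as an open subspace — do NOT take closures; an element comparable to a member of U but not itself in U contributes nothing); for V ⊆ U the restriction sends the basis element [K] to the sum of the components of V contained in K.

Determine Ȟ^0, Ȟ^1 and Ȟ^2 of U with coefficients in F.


nerve of the cover:
  U1={{s},{t},{p,t},{s,t},{s,u},{t,u},{p,t,u},{s,t,u}} U2={{q},{p,q},{q,r},{q,u}} U3={{p},{p,q},{p,t},{p,u},{p,t,u}} U4={{r},{q,r}} U5={{u},{p,u},{q,u},{s,u},{t,u},{p,t,u},{s,t,u}}
  U13={{p,t},{p,t,u}} U15={{s,u},{t,u},{p,t,u},{s,t,u}} U23={{p,q}} U24={{q,r}} U25={{q,u}} U35={{p,u},{p,t,u}}
  U135={{p,t,u}}
components per intersection:
  U1: {{s},{t},{p,t},{s,t},{s,u},{t,u},{p,t,u},{s,t,u}}
  U2: {{q},{p,q},{q,r},{q,u}}
  U3: {{p},{p,q},{p,t},{p,u},{p,t,u}}
  U4: {{r},{q,r}}
  U5: {{u},{p,u},{q,u},{s,u},{t,u},{p,t,u},{s,t,u}}
  U13: {{p,t},{p,t,u}}
  U15: {{s,u},{t,u},{p,t,u},{s,t,u}}
  U23: {{p,q}}
  U24: {{q,r}}
  U25: {{q,u}}
  U35: {{p,u},{p,t,u}}
  U135: {{p,t,u}}
C dims 5,6,1; δ0: rk 4, SNF 1^4; δ1: rk 1, SNF 1^1
Ȟ^0 = (5 − 4) − 0 = 1, so Ȟ^0 ≅ Z
Ȟ^1 = (6 − 1) − 4 = 1, so Ȟ^1 ≅ Z
Ȟ^2 = (1 − 0) − 1 = 0, so Ȟ^2 ≅ 0

Ȟ^0 ≅ Z, Ȟ^1 ≅ Z and Ȟ^2 ≅ 0


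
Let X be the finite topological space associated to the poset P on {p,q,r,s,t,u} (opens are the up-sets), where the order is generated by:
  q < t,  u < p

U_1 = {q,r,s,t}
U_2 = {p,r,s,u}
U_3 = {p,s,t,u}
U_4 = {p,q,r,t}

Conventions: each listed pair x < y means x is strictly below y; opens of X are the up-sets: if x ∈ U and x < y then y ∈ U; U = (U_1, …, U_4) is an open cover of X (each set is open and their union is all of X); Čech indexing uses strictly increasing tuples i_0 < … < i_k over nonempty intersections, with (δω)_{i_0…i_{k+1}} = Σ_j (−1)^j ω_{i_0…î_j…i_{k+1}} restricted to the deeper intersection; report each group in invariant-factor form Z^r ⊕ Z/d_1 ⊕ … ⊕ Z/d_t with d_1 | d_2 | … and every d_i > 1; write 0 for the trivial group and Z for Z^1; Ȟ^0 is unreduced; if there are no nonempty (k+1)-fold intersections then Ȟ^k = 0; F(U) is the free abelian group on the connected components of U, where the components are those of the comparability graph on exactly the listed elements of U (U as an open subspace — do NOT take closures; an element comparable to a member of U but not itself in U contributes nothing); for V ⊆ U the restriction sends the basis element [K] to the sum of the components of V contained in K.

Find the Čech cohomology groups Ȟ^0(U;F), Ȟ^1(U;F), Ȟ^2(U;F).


Ȟ^0 ≅ Z^4; Ȟ^1 ≅ 0; Ȟ^2 ≅ 0

nerve simplices:
  U12={r,s} U13={s,t} U14={q,r,t} U23={p,s,u} U24={p,r} U34={p,t}
  U123={s} U124={r} U134={t} U234={p}
components per intersection:
  U1: {q,t} {r} {s}
  U2: {p,u} {r} {s}
  U3: {p,u} {s} {t}
  U4: {p} {q,t} {r}
  U12: {r} {s}
  U13: {s} {t}
  U14: {q,t} {r}
  U23: {p,u} {s}
  U24: {p} {r}
  U34: {p} {t}
  U123: {s}
  U124: {r}
  U134: {t}
  U234: {p}
C dims 12,12,4; δ0: rk 8, SNF 1^8; δ1: rk 4, SNF 1^4
degree 0: 12−8−0 = 4 → Ȟ^0 ≅ Z^4
degree 1: 12−4−8 = 0 → Ȟ^1 ≅ 0
degree 2: 4−0−4 = 0 → Ȟ^2 ≅ 0


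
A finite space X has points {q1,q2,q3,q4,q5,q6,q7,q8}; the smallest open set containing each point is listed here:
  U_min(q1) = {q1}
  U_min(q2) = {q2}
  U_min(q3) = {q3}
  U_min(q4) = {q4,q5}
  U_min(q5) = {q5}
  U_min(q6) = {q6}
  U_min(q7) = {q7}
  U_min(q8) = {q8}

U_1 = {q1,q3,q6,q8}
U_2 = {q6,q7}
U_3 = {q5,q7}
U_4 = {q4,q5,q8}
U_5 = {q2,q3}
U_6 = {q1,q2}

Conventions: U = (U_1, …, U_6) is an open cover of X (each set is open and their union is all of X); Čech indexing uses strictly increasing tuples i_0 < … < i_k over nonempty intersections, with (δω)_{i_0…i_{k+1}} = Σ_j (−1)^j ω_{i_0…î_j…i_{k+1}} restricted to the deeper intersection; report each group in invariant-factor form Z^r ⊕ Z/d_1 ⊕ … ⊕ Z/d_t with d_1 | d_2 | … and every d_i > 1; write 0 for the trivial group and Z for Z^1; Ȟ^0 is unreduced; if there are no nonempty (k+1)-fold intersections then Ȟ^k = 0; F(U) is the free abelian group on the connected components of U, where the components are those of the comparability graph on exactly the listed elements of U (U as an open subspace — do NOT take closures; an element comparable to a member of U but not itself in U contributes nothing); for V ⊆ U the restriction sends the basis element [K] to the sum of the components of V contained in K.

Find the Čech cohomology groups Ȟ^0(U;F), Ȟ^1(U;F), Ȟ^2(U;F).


Ȟ^0 = Z^7,  Ȟ^1 = 0,  Ȟ^2 = 0

cover nerve:
  U12={q6} U14={q8} U15={q3} U16={q1} U23={q7} U34={q5} U56={q2}
components per intersection:
  U1: {q1} {q3} {q6} {q8}
  U2: {q6} {q7}
  U3: {q5} {q7}
  U4: {q4,q5} {q8}
  U5: {q2} {q3}
  U6: {q1} {q2}
  U12: {q6}
  U14: {q8}
  U15: {q3}
  U16: {q1}
  U23: {q7}
  U34: {q5}
  U56: {q2}
C dims 14,7; δ0: rk 7, SNF 1^7
Ȟ^0: (14−7)−0=7 ⇒ Z^7
Ȟ^1: (7−0)−7=0 ⇒ 0
Ȟ^2: (0−0)−0=0 ⇒ 0


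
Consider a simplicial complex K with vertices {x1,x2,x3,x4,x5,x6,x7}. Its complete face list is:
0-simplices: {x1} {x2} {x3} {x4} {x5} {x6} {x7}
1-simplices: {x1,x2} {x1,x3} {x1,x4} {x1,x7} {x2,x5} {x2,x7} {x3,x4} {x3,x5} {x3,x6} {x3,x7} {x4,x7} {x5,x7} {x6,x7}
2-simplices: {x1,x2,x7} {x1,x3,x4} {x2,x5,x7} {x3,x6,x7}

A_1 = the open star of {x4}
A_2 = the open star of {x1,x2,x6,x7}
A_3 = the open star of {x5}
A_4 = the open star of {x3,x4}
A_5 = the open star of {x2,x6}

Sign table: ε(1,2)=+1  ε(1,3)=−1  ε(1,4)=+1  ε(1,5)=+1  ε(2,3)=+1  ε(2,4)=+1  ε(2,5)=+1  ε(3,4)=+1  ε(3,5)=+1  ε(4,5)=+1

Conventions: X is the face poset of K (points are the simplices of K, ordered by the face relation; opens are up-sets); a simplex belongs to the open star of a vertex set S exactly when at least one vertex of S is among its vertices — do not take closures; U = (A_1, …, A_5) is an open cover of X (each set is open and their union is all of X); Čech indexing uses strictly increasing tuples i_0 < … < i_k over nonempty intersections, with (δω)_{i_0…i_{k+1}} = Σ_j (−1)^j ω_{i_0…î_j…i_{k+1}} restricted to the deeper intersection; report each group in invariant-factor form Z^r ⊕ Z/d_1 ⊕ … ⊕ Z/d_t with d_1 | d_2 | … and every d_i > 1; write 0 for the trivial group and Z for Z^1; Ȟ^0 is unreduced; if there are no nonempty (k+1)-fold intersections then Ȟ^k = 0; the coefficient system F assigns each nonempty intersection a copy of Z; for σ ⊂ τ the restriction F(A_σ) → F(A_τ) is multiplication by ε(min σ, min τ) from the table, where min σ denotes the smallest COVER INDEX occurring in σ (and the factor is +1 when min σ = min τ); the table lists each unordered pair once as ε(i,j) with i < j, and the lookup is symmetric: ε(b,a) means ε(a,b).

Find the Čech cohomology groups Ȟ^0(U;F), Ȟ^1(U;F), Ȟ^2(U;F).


Ȟ^0(U;F) ≅ Z; Ȟ^1(U;F) ≅ Z; Ȟ^2(U;F) ≅ 0

cover nerve:
  A1={{x4},{x1,x4},{x3,x4},{x4,x7},{x1,x3,x4}} A2={{x1},{x2},{x6},{x7},{x1,x2},{x1,x3},{x1,x4},{x1,x7},{x2,x5},{x2,x7},{x3,x6},{x3,x7},{x4,x7},{x5,x7},{x6,x7},{x1,x2,x7},{x1,x3,x4},{x2,x5,x7},{x3,x6,x7}} A3={{x5},{x2,x5},{x3,x5},{x5,x7},{x2,x5,x7}} A4={{x3},{x4},{x1,x3},{x1,x4},{x3,x4},{x3,x5},{x3,x6},{x3,x7},{x4,x7},{x1,x3,x4},{x3,x6,x7}} A5={{x2},{x6},{x1,x2},{x2,x5},{x2,x7},{x3,x6},{x6,x7},{x1,x2,x7},{x2,x5,x7},{x3,x6,x7}}
  A12={{x1,x4},{x4,x7},{x1,x3,x4}} A14={{x4},{x1,x4},{x3,x4},{x4,x7},{x1,x3,x4}} A23={{x2,x5},{x5,x7},{x2,x5,x7}} A24={{x1,x3},{x1,x4},{x3,x6},{x3,x7},{x4,x7},{x1,x3,x4},{x3,x6,x7}} A25={{x2},{x6},{x1,x2},{x2,x5},{x2,x7},{x3,x6},{x6,x7},{x1,x2,x7},{x2,x5,x7},{x3,x6,x7}} A34={{x3,x5}} A35={{x2,x5},{x2,x5,x7}} A45={{x3,x6},{x3,x6,x7}}
  A124={{x1,x4},{x4,x7},{x1,x3,x4}} A235={{x2,x5},{x2,x5,x7}} A245={{x3,x6},{x3,x6,x7}}
C dims 5,8,3; δ0: rk 4, SNF 1^4; δ1: rk 3, SNF 1^3
Ȟ^0: (5−4)−0=1 ⇒ Z
Ȟ^1: (8−3)−4=1 ⇒ Z
Ȟ^2: (3−0)−3=0 ⇒ 0


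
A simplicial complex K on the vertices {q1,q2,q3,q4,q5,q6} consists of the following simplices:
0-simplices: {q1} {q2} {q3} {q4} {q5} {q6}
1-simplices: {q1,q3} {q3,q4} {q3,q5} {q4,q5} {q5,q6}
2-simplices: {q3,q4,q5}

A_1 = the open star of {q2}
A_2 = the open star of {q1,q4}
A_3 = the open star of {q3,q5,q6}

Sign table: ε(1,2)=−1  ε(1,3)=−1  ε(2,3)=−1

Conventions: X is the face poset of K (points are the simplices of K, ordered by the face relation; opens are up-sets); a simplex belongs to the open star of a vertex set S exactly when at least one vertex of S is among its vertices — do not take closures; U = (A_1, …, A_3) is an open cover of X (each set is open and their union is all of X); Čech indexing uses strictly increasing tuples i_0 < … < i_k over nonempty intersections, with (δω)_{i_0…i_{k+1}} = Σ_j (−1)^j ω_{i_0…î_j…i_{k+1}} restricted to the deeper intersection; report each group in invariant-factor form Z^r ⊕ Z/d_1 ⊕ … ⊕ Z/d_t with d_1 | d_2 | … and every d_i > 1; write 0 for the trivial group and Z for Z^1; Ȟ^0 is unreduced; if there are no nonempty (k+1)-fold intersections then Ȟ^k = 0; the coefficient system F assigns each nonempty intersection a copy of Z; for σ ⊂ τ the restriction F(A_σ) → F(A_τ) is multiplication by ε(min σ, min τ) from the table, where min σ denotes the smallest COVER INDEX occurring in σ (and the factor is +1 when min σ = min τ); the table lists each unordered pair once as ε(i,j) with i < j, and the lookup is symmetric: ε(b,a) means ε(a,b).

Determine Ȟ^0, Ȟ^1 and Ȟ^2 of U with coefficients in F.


nonempty intersections:
  A1={{q2}} A2={{q1},{q4},{q1,q3},{q3,q4},{q4,q5},{q3,q4,q5}} A3={{q3},{q5},{q6},{q1,q3},{q3,q4},{q3,q5},{q4,q5},{q5,q6},{q3,q4,q5}}
  A23={{q1,q3},{q3,q4},{q4,q5},{q3,q4,q5}}
C dims 3,1; δ0: rk 1, SNF 1^1
Ȟ^0: (3−1)−0=2 ⇒ Z^2
Ȟ^1: (1−0)−1=0 ⇒ 0
Ȟ^2: (0−0)−0=0 ⇒ 0

Ȟ^0 = Z^2, Ȟ^1 = 0 and Ȟ^2 = 0


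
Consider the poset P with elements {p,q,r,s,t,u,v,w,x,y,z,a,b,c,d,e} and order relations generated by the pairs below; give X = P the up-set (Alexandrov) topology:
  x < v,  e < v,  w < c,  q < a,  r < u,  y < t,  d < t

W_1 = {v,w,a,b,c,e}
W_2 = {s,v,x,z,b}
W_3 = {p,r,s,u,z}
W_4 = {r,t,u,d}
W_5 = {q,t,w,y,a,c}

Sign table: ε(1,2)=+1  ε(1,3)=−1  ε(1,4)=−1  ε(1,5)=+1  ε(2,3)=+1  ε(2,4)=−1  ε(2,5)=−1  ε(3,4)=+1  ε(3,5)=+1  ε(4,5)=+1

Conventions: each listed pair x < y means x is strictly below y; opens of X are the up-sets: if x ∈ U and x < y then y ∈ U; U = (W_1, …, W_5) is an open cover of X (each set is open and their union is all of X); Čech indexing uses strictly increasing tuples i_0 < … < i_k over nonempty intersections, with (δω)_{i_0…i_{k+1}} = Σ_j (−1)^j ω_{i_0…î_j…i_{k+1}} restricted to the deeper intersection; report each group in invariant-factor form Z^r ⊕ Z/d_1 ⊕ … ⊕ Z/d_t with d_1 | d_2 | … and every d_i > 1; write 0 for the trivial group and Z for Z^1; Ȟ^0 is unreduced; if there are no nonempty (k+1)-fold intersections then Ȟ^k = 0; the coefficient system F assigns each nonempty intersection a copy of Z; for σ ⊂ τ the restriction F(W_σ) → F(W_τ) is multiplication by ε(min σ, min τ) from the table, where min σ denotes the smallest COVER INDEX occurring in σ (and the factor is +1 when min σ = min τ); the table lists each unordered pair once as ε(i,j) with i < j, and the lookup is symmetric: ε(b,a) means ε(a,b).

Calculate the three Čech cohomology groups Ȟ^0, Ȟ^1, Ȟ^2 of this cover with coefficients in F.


cover nerve:
  W12={v,b} W15={w,a,c} W23={s,z} W34={r,u} W45={t}
C dims 5,5; δ0: rk 4, SNF 1^4
Ȟ^0: (5−4)−0=1 ⇒ Z
Ȟ^1: (5−0)−4=1 ⇒ Z
Ȟ^2: (0−0)−0=0 ⇒ 0

Ȟ^0(U;F) ≅ Z, Ȟ^1(U;F) ≅ Z, Ȟ^2(U;F) ≅ 0


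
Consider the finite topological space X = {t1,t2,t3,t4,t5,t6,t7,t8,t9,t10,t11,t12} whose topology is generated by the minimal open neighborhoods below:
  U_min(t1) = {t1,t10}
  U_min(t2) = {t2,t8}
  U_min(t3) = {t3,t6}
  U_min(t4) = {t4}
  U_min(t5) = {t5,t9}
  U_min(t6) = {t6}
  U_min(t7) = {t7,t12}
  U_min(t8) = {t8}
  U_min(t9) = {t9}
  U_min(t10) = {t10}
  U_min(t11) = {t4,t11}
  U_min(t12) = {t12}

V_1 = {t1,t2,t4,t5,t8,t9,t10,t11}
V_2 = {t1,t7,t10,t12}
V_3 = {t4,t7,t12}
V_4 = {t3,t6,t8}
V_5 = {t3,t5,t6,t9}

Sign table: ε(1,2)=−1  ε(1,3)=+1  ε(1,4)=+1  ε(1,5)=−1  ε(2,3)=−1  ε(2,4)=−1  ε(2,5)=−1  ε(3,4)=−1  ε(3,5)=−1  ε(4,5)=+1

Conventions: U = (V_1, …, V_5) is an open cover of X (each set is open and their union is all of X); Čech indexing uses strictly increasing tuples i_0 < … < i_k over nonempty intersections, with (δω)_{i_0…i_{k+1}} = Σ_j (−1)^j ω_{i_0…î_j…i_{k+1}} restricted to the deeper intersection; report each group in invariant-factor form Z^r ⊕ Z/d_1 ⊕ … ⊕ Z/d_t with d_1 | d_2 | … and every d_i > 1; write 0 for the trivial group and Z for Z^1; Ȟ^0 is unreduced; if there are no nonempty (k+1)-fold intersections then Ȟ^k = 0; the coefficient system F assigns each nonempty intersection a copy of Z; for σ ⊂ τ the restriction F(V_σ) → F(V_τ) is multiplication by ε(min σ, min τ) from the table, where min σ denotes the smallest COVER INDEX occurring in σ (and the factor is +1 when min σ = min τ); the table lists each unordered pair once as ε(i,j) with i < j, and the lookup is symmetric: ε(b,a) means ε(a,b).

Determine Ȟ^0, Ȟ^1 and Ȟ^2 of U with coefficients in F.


Ȟ^0 ≅ 0,  Ȟ^1 ≅ Z ⊕ Z/2,  Ȟ^2 ≅ 0

nerve simplices:
  V12={t1,t10} V13={t4} V14={t8} V15={t5,t9} V23={t7,t12} V45={t3,t6}
C dims 5,6; δ0: rk 5, SNF 1^4·2
degree 0: 5−5−0 = 0 → Ȟ^0 ≅ 0
degree 1: 6−0−5 = 1 plus torsion [2] → Ȟ^1 ≅ Z ⊕ Z/2
degree 2: 0−0−0 = 0 → Ȟ^2 ≅ 0


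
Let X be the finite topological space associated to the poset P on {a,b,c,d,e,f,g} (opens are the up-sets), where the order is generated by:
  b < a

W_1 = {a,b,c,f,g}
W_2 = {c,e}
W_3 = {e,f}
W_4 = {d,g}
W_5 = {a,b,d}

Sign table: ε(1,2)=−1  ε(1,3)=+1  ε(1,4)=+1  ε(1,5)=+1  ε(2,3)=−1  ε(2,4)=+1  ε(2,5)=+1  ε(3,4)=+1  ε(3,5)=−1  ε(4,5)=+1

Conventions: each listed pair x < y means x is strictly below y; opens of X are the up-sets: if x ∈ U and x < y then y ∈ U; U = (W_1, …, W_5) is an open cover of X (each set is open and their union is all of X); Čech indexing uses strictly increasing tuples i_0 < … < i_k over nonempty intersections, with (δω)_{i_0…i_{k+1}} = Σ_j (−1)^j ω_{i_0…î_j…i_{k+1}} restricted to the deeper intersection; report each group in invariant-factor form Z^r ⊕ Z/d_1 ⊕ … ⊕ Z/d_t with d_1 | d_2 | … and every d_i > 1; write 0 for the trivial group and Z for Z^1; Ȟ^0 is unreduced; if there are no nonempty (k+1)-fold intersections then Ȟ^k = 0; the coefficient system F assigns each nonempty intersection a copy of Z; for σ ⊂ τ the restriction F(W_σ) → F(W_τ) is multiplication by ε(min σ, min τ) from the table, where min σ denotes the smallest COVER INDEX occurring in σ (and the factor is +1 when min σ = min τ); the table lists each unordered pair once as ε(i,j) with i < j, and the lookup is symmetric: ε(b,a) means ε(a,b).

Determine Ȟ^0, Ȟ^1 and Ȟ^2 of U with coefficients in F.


Ȟ^0(U;F) ≅ Z, Ȟ^1(U;F) ≅ Z^2, Ȟ^2(U;F) ≅ 0

intersection data:
  W12={c} W13={f} W14={g} W15={a,b} W23={e} W45={d}
C dims 5,6; δ0: rk 4, SNF 1^4
Ȟ^0 = (5 − 4) − 0 = 1, so Ȟ^0 ≅ Z
Ȟ^1 = (6 − 0) − 4 = 2, so Ȟ^1 ≅ Z^2
Ȟ^2 = (0 − 0) − 0 = 0, so Ȟ^2 ≅ 0


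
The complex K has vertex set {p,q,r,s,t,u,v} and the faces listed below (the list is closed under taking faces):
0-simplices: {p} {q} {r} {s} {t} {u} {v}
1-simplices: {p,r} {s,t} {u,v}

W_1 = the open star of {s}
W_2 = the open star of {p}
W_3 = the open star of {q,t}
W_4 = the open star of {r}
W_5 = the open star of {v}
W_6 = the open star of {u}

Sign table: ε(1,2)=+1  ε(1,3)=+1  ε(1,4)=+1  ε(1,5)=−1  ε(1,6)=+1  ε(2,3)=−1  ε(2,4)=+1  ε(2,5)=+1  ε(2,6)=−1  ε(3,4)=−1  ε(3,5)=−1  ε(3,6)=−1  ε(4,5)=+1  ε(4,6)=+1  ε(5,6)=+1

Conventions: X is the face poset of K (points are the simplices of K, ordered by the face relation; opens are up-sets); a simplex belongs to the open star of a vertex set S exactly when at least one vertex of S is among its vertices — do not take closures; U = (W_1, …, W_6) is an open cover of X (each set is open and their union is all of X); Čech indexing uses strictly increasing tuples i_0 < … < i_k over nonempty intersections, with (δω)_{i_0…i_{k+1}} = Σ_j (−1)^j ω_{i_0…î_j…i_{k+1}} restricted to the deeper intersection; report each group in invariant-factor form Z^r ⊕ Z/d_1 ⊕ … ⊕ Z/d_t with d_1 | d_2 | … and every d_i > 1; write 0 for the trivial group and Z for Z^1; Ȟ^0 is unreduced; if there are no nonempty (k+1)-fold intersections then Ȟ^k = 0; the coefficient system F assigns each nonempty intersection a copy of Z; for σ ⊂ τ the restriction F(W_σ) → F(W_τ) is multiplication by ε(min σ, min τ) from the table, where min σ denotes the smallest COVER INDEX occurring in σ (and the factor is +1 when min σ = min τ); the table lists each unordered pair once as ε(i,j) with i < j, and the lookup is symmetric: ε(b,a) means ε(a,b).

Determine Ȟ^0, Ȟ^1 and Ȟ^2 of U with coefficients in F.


nerve of the cover:
  W1={{s},{s,t}} W2={{p},{p,r}} W3={{q},{t},{s,t}} W4={{r},{p,r}} W5={{v},{u,v}} W6={{u},{u,v}}
  W13={{s,t}} W24={{p,r}} W56={{u,v}}
C dims 6,3; δ0: rk 3, SNF 1^3
Ȟ^0 = (6 − 3) − 0 = 3, so Ȟ^0 ≅ Z^3
Ȟ^1 = (3 − 0) − 3 = 0, so Ȟ^1 ≅ 0
Ȟ^2 = (0 − 0) − 0 = 0, so Ȟ^2 ≅ 0

Ȟ^0 = Z^3, Ȟ^1 = 0, Ȟ^2 = 0


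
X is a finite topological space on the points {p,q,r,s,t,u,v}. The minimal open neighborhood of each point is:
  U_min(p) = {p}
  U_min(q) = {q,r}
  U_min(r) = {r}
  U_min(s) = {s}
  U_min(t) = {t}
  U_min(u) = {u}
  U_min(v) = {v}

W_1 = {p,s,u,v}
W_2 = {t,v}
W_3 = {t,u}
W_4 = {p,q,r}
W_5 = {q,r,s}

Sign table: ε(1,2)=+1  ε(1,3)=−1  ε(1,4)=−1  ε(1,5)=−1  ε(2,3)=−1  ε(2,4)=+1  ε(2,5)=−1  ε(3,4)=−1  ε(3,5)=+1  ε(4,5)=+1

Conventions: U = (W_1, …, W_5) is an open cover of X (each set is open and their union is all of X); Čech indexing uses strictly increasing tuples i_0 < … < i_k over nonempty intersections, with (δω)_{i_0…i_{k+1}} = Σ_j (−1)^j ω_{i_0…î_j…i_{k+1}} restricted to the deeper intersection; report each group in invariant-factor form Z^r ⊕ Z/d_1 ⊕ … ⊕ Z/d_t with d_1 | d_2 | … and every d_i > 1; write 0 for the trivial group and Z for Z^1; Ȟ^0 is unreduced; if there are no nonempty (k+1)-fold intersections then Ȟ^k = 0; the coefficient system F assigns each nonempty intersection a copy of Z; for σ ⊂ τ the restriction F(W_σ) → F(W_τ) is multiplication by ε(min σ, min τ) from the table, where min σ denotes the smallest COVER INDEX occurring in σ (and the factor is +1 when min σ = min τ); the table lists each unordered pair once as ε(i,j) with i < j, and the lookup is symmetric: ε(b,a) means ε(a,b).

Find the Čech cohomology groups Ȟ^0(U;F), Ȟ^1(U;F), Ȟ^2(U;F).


Ȟ^0 ≅ Z, Ȟ^1 ≅ Z^2 and Ȟ^2 ≅ 0

cover nerve:
  W12={v} W13={u} W14={p} W15={s} W23={t} W45={q,r}
C dims 5,6; δ0: rk 4, SNF 1^4
Ȟ^0: (5−4)−0=1 ⇒ Z
Ȟ^1: (6−0)−4=2 ⇒ Z^2
Ȟ^2: (0−0)−0=0 ⇒ 0


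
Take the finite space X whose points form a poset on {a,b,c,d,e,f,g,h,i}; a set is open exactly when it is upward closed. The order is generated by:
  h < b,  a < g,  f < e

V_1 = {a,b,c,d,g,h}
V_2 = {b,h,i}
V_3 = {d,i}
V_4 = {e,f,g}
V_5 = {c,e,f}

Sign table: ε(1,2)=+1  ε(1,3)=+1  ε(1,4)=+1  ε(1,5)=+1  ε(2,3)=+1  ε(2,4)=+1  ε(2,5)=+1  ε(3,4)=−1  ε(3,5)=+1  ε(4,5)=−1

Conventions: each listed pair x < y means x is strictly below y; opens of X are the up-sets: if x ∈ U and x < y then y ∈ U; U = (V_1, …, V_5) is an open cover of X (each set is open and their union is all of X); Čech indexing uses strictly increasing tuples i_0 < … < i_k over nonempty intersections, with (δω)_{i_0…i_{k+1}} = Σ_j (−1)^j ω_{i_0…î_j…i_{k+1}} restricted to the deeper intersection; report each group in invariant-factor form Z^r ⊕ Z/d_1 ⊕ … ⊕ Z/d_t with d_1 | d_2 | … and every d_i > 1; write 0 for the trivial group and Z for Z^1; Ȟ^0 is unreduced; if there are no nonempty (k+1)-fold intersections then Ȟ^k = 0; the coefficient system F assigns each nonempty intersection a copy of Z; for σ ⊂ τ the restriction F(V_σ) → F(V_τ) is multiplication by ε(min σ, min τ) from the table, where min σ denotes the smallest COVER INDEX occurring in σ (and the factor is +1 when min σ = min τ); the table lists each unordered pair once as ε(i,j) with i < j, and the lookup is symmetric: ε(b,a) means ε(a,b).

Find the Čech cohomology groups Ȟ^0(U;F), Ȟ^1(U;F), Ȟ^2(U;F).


Ȟ^0(U;F) ≅ 0,  Ȟ^1(U;F) ≅ Z ⊕ Z/2,  Ȟ^2(U;F) ≅ 0

intersection data:
  V12={b,h} V13={d} V14={g} V15={c} V23={i} V45={e,f}
C dims 5,6; δ0: rk 5, SNF 1^4·2
Ȟ^0 = (5 − 5) − 0 = 0, so Ȟ^0 ≅ 0
Ȟ^1 = (6 − 0) − 5 = 1 plus torsion [2], so Ȟ^1 ≅ Z ⊕ Z/2
Ȟ^2 = (0 − 0) − 0 = 0, so Ȟ^2 ≅ 0
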